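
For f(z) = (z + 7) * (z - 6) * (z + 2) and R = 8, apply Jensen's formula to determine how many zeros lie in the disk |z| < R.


Jensen's formula: (1/2pi)*integral log|f(Re^it)|dt = log|f(0)| + sum_{|a_k|<R} log(R/|a_k|)
Step 1: f(0) = 7 * (-6) * 2 = -84
Step 2: log|f(0)| = log|-7| + log|6| + log|-2| = 4.4308
Step 3: Zeros inside |z| < 8: -7, 6, -2
Step 4: Jensen sum = log(8/7) + log(8/6) + log(8/2) = 1.8075
Step 5: n(R) = number of terms in the Jensen sum = count of zeros inside |z| < 8 = 3

3


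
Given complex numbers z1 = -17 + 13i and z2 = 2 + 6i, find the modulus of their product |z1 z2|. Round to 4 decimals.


Step 1: |z1| = sqrt((-17)^2 + 13^2) = sqrt(458)
Step 2: |z2| = sqrt(2^2 + 6^2) = sqrt(40)
Step 3: |z1*z2| = |z1|*|z2| = sqrt(458) * sqrt(40) = sqrt(458 * 40) = sqrt(18320)
Step 4: = 135.3514

135.3514


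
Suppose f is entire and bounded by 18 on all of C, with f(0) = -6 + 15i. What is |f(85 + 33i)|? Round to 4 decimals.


Step 1: By Liouville's theorem, a bounded entire function is constant.
Step 2: f(z) = f(0) = -6 + 15i for all z.
Step 3: |f(w)| = |-6 + 15i| = sqrt(36 + 225)
Step 4: = 16.1555

16.1555


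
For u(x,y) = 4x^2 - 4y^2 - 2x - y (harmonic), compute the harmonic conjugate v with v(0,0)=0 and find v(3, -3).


Step 1: v_x = -u_y = 8y + 1
Step 2: v_y = u_x = 8x - 2
Step 3: v = 8xy + x - 2y + C
Step 4: v(0,0) = 0 => C = 0
Step 5: v(3, -3) = -63

-63


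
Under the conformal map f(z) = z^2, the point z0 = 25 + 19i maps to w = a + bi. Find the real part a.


Step 1: z0 = 25 + 19i
Step 2: z0^2 = 25^2 - 19^2 + 950i
Step 3: real part = 625 - 361 = 264

264


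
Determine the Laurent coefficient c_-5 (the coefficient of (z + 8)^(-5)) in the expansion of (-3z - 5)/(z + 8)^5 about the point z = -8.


Step 1: Write the numerator in powers of (z + 8): -3z - 5 = -3(z + 8) + (-3*(-8) - 5) = -3(z + 8) + 19
Step 2: Divide by (z + 8)^5: f(z) = 19(z + 8)^(-5) - 3(z + 8)^(-4)
Step 3: This finite sum is the Laurent series of f about z = -8.
Step 4: Coefficient of (z + 8)^(-5) = -3*(-8) - 5 = 19

19


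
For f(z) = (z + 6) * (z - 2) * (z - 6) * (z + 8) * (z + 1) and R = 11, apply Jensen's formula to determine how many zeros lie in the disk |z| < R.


Jensen's formula: (1/2pi)*integral log|f(Re^it)|dt = log|f(0)| + sum_{|a_k|<R} log(R/|a_k|)
Step 1: f(0) = 6 * (-2) * (-6) * 8 * 1 = 576
Step 2: log|f(0)| = log|-6| + log|2| + log|6| + log|-8| + log|-1| = 6.3561
Step 3: Zeros inside |z| < 11: -6, 2, 6, -8, -1
Step 4: Jensen sum = log(11/6) + log(11/2) + log(11/6) + log(11/8) + log(11/1) = 5.6334
Step 5: n(R) = number of terms in the Jensen sum = count of zeros inside |z| < 11 = 5

5


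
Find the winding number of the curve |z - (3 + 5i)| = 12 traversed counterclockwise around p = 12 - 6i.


Step 1: Center c = (3, 5), radius = 12
Step 2: |p - c|^2 = 9^2 + (-11)^2 = 202
Step 3: r^2 = 144
Step 4: |p-c| > r so winding number = 0

0


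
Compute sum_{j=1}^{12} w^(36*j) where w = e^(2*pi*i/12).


Step 1: The sum sum_{j=1}^{n} w^(k*j) equals n if n | k, else 0.
Step 2: Here n = 12, k = 36
Step 3: Does n divide k? 12 | 36 -> True
Step 4: Sum = 12

12


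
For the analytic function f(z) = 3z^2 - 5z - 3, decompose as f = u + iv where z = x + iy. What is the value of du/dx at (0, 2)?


Step 1: f(z) = 3(x+iy)^2 - 5(x+iy) - 3
Step 2: u = 3(x^2 - y^2) - 5x - 3
Step 3: u_x = 6x - 5
Step 4: At (0, 2): u_x = 0 - 5 = -5

-5


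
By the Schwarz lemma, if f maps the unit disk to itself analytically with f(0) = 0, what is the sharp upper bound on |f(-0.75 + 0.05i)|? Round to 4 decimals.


Step 1: Schwarz lemma: if f: D -> D is analytic with f(0) = 0, then |f(z)| <= |z| for all z in D, and this is sharp (f(z) = z).
Step 2: |z0|^2 = (-0.75)^2 + 0.05^2 = 0.565
Step 3: |z0| = sqrt(0.565) = 0.751665
Step 4: Best bound = |z0| = 0.7517

0.7517


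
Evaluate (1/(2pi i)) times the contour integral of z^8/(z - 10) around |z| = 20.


Step 1: f(z) = z^8, a = 10 is inside |z| = 20
Step 2: By Cauchy integral formula: (1/(2pi*i)) * integral = f(a)
Step 3: f(10) = 10^8 = 100000000

100000000


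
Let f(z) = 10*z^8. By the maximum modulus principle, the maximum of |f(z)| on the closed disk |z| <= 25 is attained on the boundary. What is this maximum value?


Step 1: On |z| = 25, |f(z)| = 10 * |z|^8 = 10 * 25^8
Step 2: By maximum modulus principle, maximum is on boundary.
Step 3: Maximum = 10 * 152587890625 = 1525878906250

1525878906250


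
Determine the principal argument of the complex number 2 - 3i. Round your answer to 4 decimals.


Step 1: z = 2 - 3i
Step 2: arg(z) = atan2(-3, 2)
Step 3: arg(z) = -0.9828

-0.9828


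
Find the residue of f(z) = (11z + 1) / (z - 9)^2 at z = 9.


Step 1: Pole of order 2 at z = 9
Step 2: Res = lim d/dz [(z - 9)^2 * f(z)] as z -> 9
Step 3: (z - 9)^2 * f(z) = 11z + 1
Step 4: d/dz[11z + 1] = 11

11


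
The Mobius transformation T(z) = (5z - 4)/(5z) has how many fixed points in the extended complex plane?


Step 1: Fixed points satisfy T(z) = z
Step 2: 5z^2 - 5z + 4 = 0
Step 3: Discriminant = (-5)^2 - 4*5*4 = -55
Step 4: Number of fixed points = 2

2


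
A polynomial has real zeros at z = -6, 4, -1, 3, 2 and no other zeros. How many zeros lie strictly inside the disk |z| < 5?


Step 1: Check each root:
  z = -6: |-6| = 6 >= 5
  z = 4: |4| = 4 < 5
  z = -1: |-1| = 1 < 5
  z = 3: |3| = 3 < 5
  z = 2: |2| = 2 < 5
Step 2: Count = 4

4


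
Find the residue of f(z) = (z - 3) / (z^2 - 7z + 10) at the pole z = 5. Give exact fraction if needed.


Step 1: Q(z) = z^2 - 7z + 10 = (z - 5)(z - 2)
Step 2: Q'(z) = 2z - 7
Step 3: Q'(5) = 3, P(5) = 2
Step 4: Res = P(5)/Q'(5) = 2/3 = 2/3

2/3


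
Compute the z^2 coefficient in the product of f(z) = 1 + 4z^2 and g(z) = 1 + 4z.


Step 1: z^2 term in f*g comes from: (1)*(0) + (0)*(4z) + (4z^2)*(1)
Step 2: = 0 + 0 + 4
Step 3: = 4

4


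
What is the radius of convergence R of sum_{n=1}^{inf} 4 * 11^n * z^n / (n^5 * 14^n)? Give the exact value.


Step 1: General term a_n = 4 * 11^n / (n^5 * 14^n)
Step 2: By the root test, |a_n|^(1/n) = 4^(1/n) * 11 / (n^(5/n) * 14) -> 11/14 as n -> infinity (since 4^(1/n) -> 1 and n^(5/n) -> 1)
Step 3: R = 1/lim|a_n|^(1/n) = 14/11

14/11


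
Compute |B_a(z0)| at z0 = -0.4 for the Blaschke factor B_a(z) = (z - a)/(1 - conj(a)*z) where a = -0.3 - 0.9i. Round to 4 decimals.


Step 1: Numerator z0 - a = -0.4 - (-0.3 - 0.9i) = -0.1 + 0.9i
Step 2: Denominator 1 - conj(a)*z0 = 1 - (-0.3 + 0.9i)*(-0.4) = 0.88 + 0.36i
Step 3: |z0 - a|^2 = (-0.1)^2 + 0.9^2 = 0.82; |1 - conj(a)*z0|^2 = 0.88^2 + 0.36^2 = 0.904
Step 4: |B_a(-0.4)| = sqrt(0.82 / 0.904) = sqrt(0.90708)
Step 5: = 0.9524

0.9524


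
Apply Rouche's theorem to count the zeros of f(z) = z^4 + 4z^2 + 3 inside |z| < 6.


Step 1: On |z| = 6 the three terms have sizes |z^4| = 6^4 = 1296, |4z^2| = 4*6^2 = 144, |3| = 3
Step 2: The dominant term is g(z) = z^4; let h(z) = 4z^2 + 3 so f = g + h
Step 3: On |z| = 6: |g| = 1296 and |h| <= 144 + 3 = 147
Step 4: Since 1296 > 147, |h| < |g| on |z| = 6, so by Rouche f has the same number of zeros as g inside |z| < 6
Step 5: g(z) = z^4 has 4 zeros (all at the origin) inside |z| < 6. Answer = 4

4


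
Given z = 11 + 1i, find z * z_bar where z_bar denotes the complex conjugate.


Step 1: conj(z) = 11 - 1i
Step 2: z * conj(z) = 11^2 + 1^2
Step 3: = 121 + 1 = 122

122


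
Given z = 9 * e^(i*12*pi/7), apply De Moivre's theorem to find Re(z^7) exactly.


Step 1: By De Moivre's theorem, z^7 = 9^7 * e^(i*7*12*pi/7) = 4782969 * (cos(12*pi) + i*sin(12*pi))
Step 2: |z|^7 = 9^7 = 4782969
Step 3: Reduce the angle mod 2*pi: 12*pi - 12*pi = 0
Step 4: cos(0) = 1
Step 5: Re(z^7) = 4782969 * 1 = 4782969

4782969


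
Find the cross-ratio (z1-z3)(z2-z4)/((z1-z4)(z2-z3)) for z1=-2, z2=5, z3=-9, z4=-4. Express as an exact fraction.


Step 1: (z1-z3)(z2-z4) = 7 * 9 = 63
Step 2: (z1-z4)(z2-z3) = 2 * 14 = 28
Step 3: Cross-ratio = 63/28 = 9/4

9/4


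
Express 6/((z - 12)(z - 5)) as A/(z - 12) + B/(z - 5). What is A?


Step 1: Multiply both sides by (z - 12) and set z = 12
Step 2: A = 6 / (12 - 5)
Step 3: A = 6 / 7
Step 4: A = 6/7

6/7


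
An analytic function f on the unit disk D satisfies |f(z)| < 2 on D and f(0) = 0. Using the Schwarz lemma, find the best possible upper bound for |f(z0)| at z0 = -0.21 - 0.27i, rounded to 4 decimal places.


Step 1: g = f/2 maps D -> D with g(0) = 0, so by the Schwarz lemma |g(z)| <= |z|, i.e. |f(z)| <= 2|z|; this is sharp (f(z) = 2z).
Step 2: |z0|^2 = (-0.21)^2 + (-0.27)^2 = 0.117
Step 3: |z0| = sqrt(0.117) = 0.342053
Step 4: Best bound = 2 * |z0| = 2 * 0.342053 = 0.6841

0.6841


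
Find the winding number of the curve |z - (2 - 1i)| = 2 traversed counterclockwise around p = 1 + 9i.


Step 1: Center c = (2, -1), radius = 2
Step 2: |p - c|^2 = (-1)^2 + 10^2 = 101
Step 3: r^2 = 4
Step 4: |p-c| > r so winding number = 0

0


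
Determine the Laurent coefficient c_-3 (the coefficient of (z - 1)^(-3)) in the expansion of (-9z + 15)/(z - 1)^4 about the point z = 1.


Step 1: Write the numerator in powers of (z - 1): -9z + 15 = -9(z - 1) + (-9*1 + 15) = -9(z - 1) + 6
Step 2: Divide by (z - 1)^4: f(z) = 6(z - 1)^(-4) - 9(z - 1)^(-3)
Step 3: This finite sum is the Laurent series of f about z = 1.
Step 4: Coefficient of (z - 1)^(-3) = coefficient of (z - 1) in the re-centred numerator = -9

-9


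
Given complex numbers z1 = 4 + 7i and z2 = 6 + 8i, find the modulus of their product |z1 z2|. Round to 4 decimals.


Step 1: |z1| = sqrt(4^2 + 7^2) = sqrt(65)
Step 2: |z2| = sqrt(6^2 + 8^2) = sqrt(100)
Step 3: |z1*z2| = |z1|*|z2| = sqrt(65) * sqrt(100) = sqrt(65 * 100) = sqrt(6500)
Step 4: = 80.6226

80.6226


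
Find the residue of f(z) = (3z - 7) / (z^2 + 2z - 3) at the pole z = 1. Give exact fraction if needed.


Step 1: Q(z) = z^2 + 2z - 3 = (z - 1)(z + 3)
Step 2: Q'(z) = 2z + 2
Step 3: Q'(1) = 4, P(1) = -4
Step 4: Res = P(1)/Q'(1) = -4/4 = -1

-1


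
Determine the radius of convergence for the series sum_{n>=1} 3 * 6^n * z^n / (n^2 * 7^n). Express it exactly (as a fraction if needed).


Step 1: General term a_n = 3 * 6^n / (n^2 * 7^n)
Step 2: By the root test, |a_n|^(1/n) = 3^(1/n) * 6 / (n^(2/n) * 7) -> 6/7 as n -> infinity (since 3^(1/n) -> 1 and n^(2/n) -> 1)
Step 3: R = 1/lim|a_n|^(1/n) = 7/6

7/6


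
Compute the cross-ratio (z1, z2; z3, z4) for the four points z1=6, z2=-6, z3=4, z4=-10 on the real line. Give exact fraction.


Step 1: (z1-z3)(z2-z4) = 2 * 4 = 8
Step 2: (z1-z4)(z2-z3) = 16 * (-10) = -160
Step 3: Cross-ratio = -8/160 = -1/20

-1/20


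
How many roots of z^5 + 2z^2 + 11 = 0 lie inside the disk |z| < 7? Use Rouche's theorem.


Step 1: On |z| = 7 the three terms have sizes |z^5| = 7^5 = 16807, |2z^2| = 2*7^2 = 98, |11| = 11
Step 2: The dominant term is g(z) = z^5; let h(z) = 2z^2 + 11 so f = g + h
Step 3: On |z| = 7: |g| = 16807 and |h| <= 98 + 11 = 109
Step 4: Since 16807 > 109, |h| < |g| on |z| = 7, so by Rouche f has the same number of zeros as g inside |z| < 7
Step 5: g(z) = z^5 has 5 zeros (all at the origin) inside |z| < 7. Answer = 5

5


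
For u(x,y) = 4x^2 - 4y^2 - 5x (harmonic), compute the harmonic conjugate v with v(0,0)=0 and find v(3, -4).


Step 1: v_x = -u_y = 8y + 0
Step 2: v_y = u_x = 8x - 5
Step 3: v = 8xy - 5y + C
Step 4: v(0,0) = 0 => C = 0
Step 5: v(3, -4) = -76

-76


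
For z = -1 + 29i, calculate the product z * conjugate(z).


Step 1: conj(z) = -1 - 29i
Step 2: z * conj(z) = (-1)^2 + 29^2
Step 3: = 1 + 841 = 842

842


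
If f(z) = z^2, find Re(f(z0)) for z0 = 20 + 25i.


Step 1: z0 = 20 + 25i
Step 2: z0^2 = 20^2 - 25^2 + 1000i
Step 3: real part = 400 - 625 = -225

-225


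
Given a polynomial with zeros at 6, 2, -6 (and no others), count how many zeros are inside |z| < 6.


Step 1: Check each root:
  z = 6: |6| = 6 >= 6
  z = 2: |2| = 2 < 6
  z = -6: |-6| = 6 >= 6
Step 2: Count = 1

1


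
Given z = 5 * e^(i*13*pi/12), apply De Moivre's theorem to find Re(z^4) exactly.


Step 1: By De Moivre's theorem, z^4 = 5^4 * e^(i*4*13*pi/12) = 625 * (cos(13*pi/3) + i*sin(13*pi/3))
Step 2: |z|^4 = 5^4 = 625
Step 3: Reduce the angle mod 2*pi: 13*pi/3 - 4*pi = pi/3
Step 4: cos(pi/3) = 1/2
Step 5: Re(z^4) = 625 * 1/2 = 625/2

625/2


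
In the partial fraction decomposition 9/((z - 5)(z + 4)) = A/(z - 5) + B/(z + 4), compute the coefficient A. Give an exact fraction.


Step 1: Multiply both sides by (z - 5) and set z = 5
Step 2: A = 9 / (5 + 4)
Step 3: A = 9 / 9
Step 4: A = 1

1


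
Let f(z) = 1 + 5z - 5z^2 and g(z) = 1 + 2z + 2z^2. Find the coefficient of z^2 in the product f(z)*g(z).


Step 1: z^2 term in f*g comes from: (1)*(2z^2) + (5z)*(2z) + (-5z^2)*(1)
Step 2: = 2 + 10 - 5
Step 3: = 7

7


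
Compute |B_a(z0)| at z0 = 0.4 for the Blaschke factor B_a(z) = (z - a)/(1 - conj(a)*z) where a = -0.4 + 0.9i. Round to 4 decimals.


Step 1: Numerator z0 - a = 0.4 - (-0.4 + 0.9i) = 0.8 - 0.9i
Step 2: Denominator 1 - conj(a)*z0 = 1 - (-0.4 - 0.9i)*0.4 = 1.16 + 0.36i
Step 3: |z0 - a|^2 = 0.8^2 + (-0.9)^2 = 1.45; |1 - conj(a)*z0|^2 = 1.16^2 + 0.36^2 = 1.4752
Step 4: |B_a(0.4)| = sqrt(1.45 / 1.4752) = sqrt(0.982918)
Step 5: = 0.9914

0.9914


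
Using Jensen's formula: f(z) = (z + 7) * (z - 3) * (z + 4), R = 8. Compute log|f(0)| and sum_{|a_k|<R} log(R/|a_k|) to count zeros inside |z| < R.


Jensen's formula: (1/2pi)*integral log|f(Re^it)|dt = log|f(0)| + sum_{|a_k|<R} log(R/|a_k|)
Step 1: f(0) = 7 * (-3) * 4 = -84
Step 2: log|f(0)| = log|-7| + log|3| + log|-4| = 4.4308
Step 3: Zeros inside |z| < 8: -7, 3, -4
Step 4: Jensen sum = log(8/7) + log(8/3) + log(8/4) = 1.8075
Step 5: n(R) = number of terms in the Jensen sum = count of zeros inside |z| < 8 = 3

3


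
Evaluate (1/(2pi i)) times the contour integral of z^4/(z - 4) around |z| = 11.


Step 1: f(z) = z^4, a = 4 is inside |z| = 11
Step 2: By Cauchy integral formula: (1/(2pi*i)) * integral = f(a)
Step 3: f(4) = 4^4 = 256

256


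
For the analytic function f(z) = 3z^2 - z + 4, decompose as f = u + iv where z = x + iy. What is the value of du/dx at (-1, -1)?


Step 1: f(z) = 3(x+iy)^2 - (x+iy) + 4
Step 2: u = 3(x^2 - y^2) - x + 4
Step 3: u_x = 6x - 1
Step 4: At (-1, -1): u_x = -6 - 1 = -7

-7


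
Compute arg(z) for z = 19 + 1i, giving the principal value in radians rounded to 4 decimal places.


Step 1: z = 19 + 1i
Step 2: arg(z) = atan2(1, 19)
Step 3: arg(z) = 0.0526

0.0526


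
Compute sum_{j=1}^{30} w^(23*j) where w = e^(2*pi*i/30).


Step 1: The sum sum_{j=1}^{n} w^(k*j) equals n if n | k, else 0.
Step 2: Here n = 30, k = 23
Step 3: Does n divide k? 30 | 23 -> False
Step 4: Sum = 0

0


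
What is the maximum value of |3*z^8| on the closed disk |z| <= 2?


Step 1: On |z| = 2, |f(z)| = 3 * |z|^8 = 3 * 2^8
Step 2: By maximum modulus principle, maximum is on boundary.
Step 3: Maximum = 3 * 256 = 768

768


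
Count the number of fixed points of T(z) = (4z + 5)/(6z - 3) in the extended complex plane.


Step 1: Fixed points satisfy T(z) = z
Step 2: 6z^2 - 7z - 5 = 0
Step 3: Discriminant = (-7)^2 - 4*6*(-5) = 169
Step 4: Number of fixed points = 2

2


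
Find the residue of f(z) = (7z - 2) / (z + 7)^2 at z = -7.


Step 1: Pole of order 2 at z = -7
Step 2: Res = lim d/dz [(z + 7)^2 * f(z)] as z -> -7
Step 3: (z + 7)^2 * f(z) = 7z - 2
Step 4: d/dz[7z - 2] = 7

7


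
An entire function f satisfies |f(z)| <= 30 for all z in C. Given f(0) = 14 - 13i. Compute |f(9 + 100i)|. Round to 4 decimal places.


Step 1: By Liouville's theorem, a bounded entire function is constant.
Step 2: f(z) = f(0) = 14 - 13i for all z.
Step 3: |f(w)| = |14 - 13i| = sqrt(196 + 169)
Step 4: = 19.105

19.105


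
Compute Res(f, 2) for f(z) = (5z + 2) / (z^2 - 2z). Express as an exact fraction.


Step 1: Q(z) = z^2 - 2z = (z - 2)(z)
Step 2: Q'(z) = 2z - 2
Step 3: Q'(2) = 2, P(2) = 12
Step 4: Res = P(2)/Q'(2) = 12/2 = 6

6


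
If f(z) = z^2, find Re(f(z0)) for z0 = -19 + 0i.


Step 1: z0 = -19 + 0i
Step 2: z0^2 = (-19)^2 - 0^2 + 0i
Step 3: real part = 361 - 0 = 361

361


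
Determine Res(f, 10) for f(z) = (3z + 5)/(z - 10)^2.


Step 1: Pole of order 2 at z = 10
Step 2: Res = lim d/dz [(z - 10)^2 * f(z)] as z -> 10
Step 3: (z - 10)^2 * f(z) = 3z + 5
Step 4: d/dz[3z + 5] = 3

3


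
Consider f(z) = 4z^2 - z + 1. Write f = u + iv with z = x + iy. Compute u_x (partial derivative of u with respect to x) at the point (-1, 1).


Step 1: f(z) = 4(x+iy)^2 - (x+iy) + 1
Step 2: u = 4(x^2 - y^2) - x + 1
Step 3: u_x = 8x - 1
Step 4: At (-1, 1): u_x = -8 - 1 = -9

-9


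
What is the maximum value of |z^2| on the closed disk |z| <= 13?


Step 1: On |z| = 13, |f(z)| = |z|^2 = 13^2
Step 2: By maximum modulus principle, maximum is on boundary.
Step 3: Maximum = 169 = 169

169


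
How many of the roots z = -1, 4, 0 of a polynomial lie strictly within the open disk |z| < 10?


Step 1: Check each root:
  z = -1: |-1| = 1 < 10
  z = 4: |4| = 4 < 10
  z = 0: |0| = 0 < 10
Step 2: Count = 3

3


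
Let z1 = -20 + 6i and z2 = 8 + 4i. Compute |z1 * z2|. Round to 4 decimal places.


Step 1: |z1| = sqrt((-20)^2 + 6^2) = sqrt(436)
Step 2: |z2| = sqrt(8^2 + 4^2) = sqrt(80)
Step 3: |z1*z2| = |z1|*|z2| = sqrt(436) * sqrt(80) = sqrt(436 * 80) = sqrt(34880)
Step 4: = 186.7619

186.7619


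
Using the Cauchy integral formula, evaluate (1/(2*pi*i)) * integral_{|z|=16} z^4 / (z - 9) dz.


Step 1: f(z) = z^4, a = 9 is inside |z| = 16
Step 2: By Cauchy integral formula: (1/(2pi*i)) * integral = f(a)
Step 3: f(9) = 9^4 = 6561

6561


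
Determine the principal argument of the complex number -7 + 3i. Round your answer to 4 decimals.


Step 1: z = -7 + 3i
Step 2: arg(z) = atan2(3, -7)
Step 3: arg(z) = 2.7367

2.7367


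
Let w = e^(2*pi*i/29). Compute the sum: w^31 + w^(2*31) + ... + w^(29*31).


Step 1: The sum sum_{j=1}^{n} w^(k*j) equals n if n | k, else 0.
Step 2: Here n = 29, k = 31
Step 3: Does n divide k? 29 | 31 -> False
Step 4: Sum = 0

0


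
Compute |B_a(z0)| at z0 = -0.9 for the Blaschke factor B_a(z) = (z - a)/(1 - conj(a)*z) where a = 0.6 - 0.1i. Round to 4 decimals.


Step 1: Numerator z0 - a = -0.9 - (0.6 - 0.1i) = -1.5 + 0.1i
Step 2: Denominator 1 - conj(a)*z0 = 1 - (0.6 + 0.1i)*(-0.9) = 1.54 + 0.09i
Step 3: |z0 - a|^2 = (-1.5)^2 + 0.1^2 = 2.26; |1 - conj(a)*z0|^2 = 1.54^2 + 0.09^2 = 2.3797
Step 4: |B_a(-0.9)| = sqrt(2.26 / 2.3797) = sqrt(0.9497)
Step 5: = 0.9745

0.9745


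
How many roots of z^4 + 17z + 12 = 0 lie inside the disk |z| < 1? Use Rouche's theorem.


Step 1: On |z| = 1 the three terms have sizes |z^4| = 1^4 = 1, |17z| = 17*1 = 17, |12| = 12
Step 2: The dominant term is g(z) = 17z; let h(z) = z^4 + 12 so f = g + h
Step 3: On |z| = 1: |g| = 17 and |h| <= 1 + 12 = 13
Step 4: Since 17 > 13, |h| < |g| on |z| = 1, so by Rouche f has the same number of zeros as g inside |z| < 1
Step 5: g(z) = 17z has 1 zero (at the origin, multiplicity 1) inside |z| < 1. Answer = 1

1


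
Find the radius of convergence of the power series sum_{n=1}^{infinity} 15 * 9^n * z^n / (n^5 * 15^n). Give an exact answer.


Step 1: General term a_n = 15 * 9^n / (n^5 * 15^n)
Step 2: By the root test, |a_n|^(1/n) = 15^(1/n) * 9 / (n^(5/n) * 15) -> 9/15 as n -> infinity (since 15^(1/n) -> 1 and n^(5/n) -> 1)
Step 3: R = 1/lim|a_n|^(1/n) = 15/9 = 5/3

5/3


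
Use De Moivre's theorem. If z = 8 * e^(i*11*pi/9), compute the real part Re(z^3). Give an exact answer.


Step 1: By De Moivre's theorem, z^3 = 8^3 * e^(i*3*11*pi/9) = 512 * (cos(11*pi/3) + i*sin(11*pi/3))
Step 2: |z|^3 = 8^3 = 512
Step 3: Reduce the angle mod 2*pi: 11*pi/3 - 2*pi = 5*pi/3
Step 4: cos(5*pi/3) = 1/2
Step 5: Re(z^3) = 512 * 1/2 = 256

256


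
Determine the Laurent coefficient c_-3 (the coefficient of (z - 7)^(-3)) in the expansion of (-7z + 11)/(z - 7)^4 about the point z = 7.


Step 1: Write the numerator in powers of (z - 7): -7z + 11 = -7(z - 7) + (-7*7 + 11) = -7(z - 7) - 38
Step 2: Divide by (z - 7)^4: f(z) = -38(z - 7)^(-4) - 7(z - 7)^(-3)
Step 3: This finite sum is the Laurent series of f about z = 7.
Step 4: Coefficient of (z - 7)^(-3) = coefficient of (z - 7) in the re-centred numerator = -7

-7


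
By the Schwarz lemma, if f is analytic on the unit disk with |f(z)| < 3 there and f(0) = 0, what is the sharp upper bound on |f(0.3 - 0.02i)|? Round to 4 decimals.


Step 1: g = f/3 maps D -> D with g(0) = 0, so by the Schwarz lemma |g(z)| <= |z|, i.e. |f(z)| <= 3|z|; this is sharp (f(z) = 3z).
Step 2: |z0|^2 = 0.3^2 + (-0.02)^2 = 0.0904
Step 3: |z0| = sqrt(0.0904) = 0.300666
Step 4: Best bound = 3 * |z0| = 3 * 0.300666 = 0.902

0.902


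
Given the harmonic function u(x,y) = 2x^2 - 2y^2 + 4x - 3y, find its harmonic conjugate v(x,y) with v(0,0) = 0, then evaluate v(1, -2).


Step 1: v_x = -u_y = 4y + 3
Step 2: v_y = u_x = 4x + 4
Step 3: v = 4xy + 3x + 4y + C
Step 4: v(0,0) = 0 => C = 0
Step 5: v(1, -2) = -13

-13


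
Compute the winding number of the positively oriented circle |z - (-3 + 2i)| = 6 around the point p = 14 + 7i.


Step 1: Center c = (-3, 2), radius = 6
Step 2: |p - c|^2 = 17^2 + 5^2 = 314
Step 3: r^2 = 36
Step 4: |p-c| > r so winding number = 0

0


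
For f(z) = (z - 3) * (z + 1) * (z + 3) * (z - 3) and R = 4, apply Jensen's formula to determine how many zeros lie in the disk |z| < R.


Jensen's formula: (1/2pi)*integral log|f(Re^it)|dt = log|f(0)| + sum_{|a_k|<R} log(R/|a_k|)
Step 1: f(0) = (-3) * 1 * 3 * (-3) = 27
Step 2: log|f(0)| = log|3| + log|-1| + log|-3| + log|3| = 3.2958
Step 3: Zeros inside |z| < 4: 3, -1, -3, 3
Step 4: Jensen sum = log(4/3) + log(4/1) + log(4/3) + log(4/3) = 2.2493
Step 5: n(R) = number of terms in the Jensen sum = count of zeros inside |z| < 4 = 4

4


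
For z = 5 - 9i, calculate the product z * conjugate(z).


Step 1: conj(z) = 5 + 9i
Step 2: z * conj(z) = 5^2 + (-9)^2
Step 3: = 25 + 81 = 106

106


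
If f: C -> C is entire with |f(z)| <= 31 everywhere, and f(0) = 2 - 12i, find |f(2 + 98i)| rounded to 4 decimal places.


Step 1: By Liouville's theorem, a bounded entire function is constant.
Step 2: f(z) = f(0) = 2 - 12i for all z.
Step 3: |f(w)| = |2 - 12i| = sqrt(4 + 144)
Step 4: = 12.1655

12.1655


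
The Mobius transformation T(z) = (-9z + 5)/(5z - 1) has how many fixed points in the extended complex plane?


Step 1: Fixed points satisfy T(z) = z
Step 2: 5z^2 + 8z - 5 = 0
Step 3: Discriminant = 8^2 - 4*5*(-5) = 164
Step 4: Number of fixed points = 2

2


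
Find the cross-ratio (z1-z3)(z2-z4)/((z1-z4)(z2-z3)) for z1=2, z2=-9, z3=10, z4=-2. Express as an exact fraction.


Step 1: (z1-z3)(z2-z4) = (-8) * (-7) = 56
Step 2: (z1-z4)(z2-z3) = 4 * (-19) = -76
Step 3: Cross-ratio = -56/76 = -14/19

-14/19


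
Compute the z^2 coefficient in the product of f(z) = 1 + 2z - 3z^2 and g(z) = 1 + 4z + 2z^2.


Step 1: z^2 term in f*g comes from: (1)*(2z^2) + (2z)*(4z) + (-3z^2)*(1)
Step 2: = 2 + 8 - 3
Step 3: = 7

7


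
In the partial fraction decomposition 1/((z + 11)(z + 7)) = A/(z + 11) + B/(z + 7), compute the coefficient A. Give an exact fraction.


Step 1: Multiply both sides by (z + 11) and set z = -11
Step 2: A = 1 / (-11 + 7)
Step 3: A = 1 / (-4)
Step 4: A = -1/4

-1/4


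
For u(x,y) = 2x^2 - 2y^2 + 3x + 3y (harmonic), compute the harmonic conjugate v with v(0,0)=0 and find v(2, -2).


Step 1: v_x = -u_y = 4y - 3
Step 2: v_y = u_x = 4x + 3
Step 3: v = 4xy - 3x + 3y + C
Step 4: v(0,0) = 0 => C = 0
Step 5: v(2, -2) = -28

-28


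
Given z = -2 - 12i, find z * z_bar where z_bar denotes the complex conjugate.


Step 1: conj(z) = -2 + 12i
Step 2: z * conj(z) = (-2)^2 + (-12)^2
Step 3: = 4 + 144 = 148

148


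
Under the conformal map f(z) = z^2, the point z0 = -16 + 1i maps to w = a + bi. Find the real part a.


Step 1: z0 = -16 + 1i
Step 2: z0^2 = (-16)^2 - 1^2 - 32i
Step 3: real part = 256 - 1 = 255

255


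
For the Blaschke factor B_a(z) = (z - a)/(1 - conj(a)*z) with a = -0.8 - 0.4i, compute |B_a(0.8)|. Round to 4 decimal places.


Step 1: Numerator z0 - a = 0.8 - (-0.8 - 0.4i) = 1.6 + 0.4i
Step 2: Denominator 1 - conj(a)*z0 = 1 - (-0.8 + 0.4i)*0.8 = 1.64 - 0.32i
Step 3: |z0 - a|^2 = 1.6^2 + 0.4^2 = 2.72; |1 - conj(a)*z0|^2 = 1.64^2 + (-0.32)^2 = 2.792
Step 4: |B_a(0.8)| = sqrt(2.72 / 2.792) = sqrt(0.974212)
Step 5: = 0.987

0.987


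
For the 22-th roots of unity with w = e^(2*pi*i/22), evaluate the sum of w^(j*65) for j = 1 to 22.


Step 1: The sum sum_{j=1}^{n} w^(k*j) equals n if n | k, else 0.
Step 2: Here n = 22, k = 65
Step 3: Does n divide k? 22 | 65 -> False
Step 4: Sum = 0

0


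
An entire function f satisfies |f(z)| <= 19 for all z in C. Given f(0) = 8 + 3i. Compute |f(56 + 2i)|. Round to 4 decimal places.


Step 1: By Liouville's theorem, a bounded entire function is constant.
Step 2: f(z) = f(0) = 8 + 3i for all z.
Step 3: |f(w)| = |8 + 3i| = sqrt(64 + 9)
Step 4: = 8.544

8.544


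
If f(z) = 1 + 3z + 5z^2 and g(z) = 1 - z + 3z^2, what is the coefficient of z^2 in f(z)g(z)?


Step 1: z^2 term in f*g comes from: (1)*(3z^2) + (3z)*(-z) + (5z^2)*(1)
Step 2: = 3 - 3 + 5
Step 3: = 5

5


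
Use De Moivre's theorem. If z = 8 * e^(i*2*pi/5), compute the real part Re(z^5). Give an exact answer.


Step 1: By De Moivre's theorem, z^5 = 8^5 * e^(i*5*2*pi/5) = 32768 * (cos(2*pi) + i*sin(2*pi))
Step 2: |z|^5 = 8^5 = 32768
Step 3: Reduce the angle mod 2*pi: 2*pi - 2*pi = 0
Step 4: cos(0) = 1
Step 5: Re(z^5) = 32768 * 1 = 32768

32768


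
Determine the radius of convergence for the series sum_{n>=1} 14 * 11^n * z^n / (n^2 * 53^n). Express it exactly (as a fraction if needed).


Step 1: General term a_n = 14 * 11^n / (n^2 * 53^n)
Step 2: By the root test, |a_n|^(1/n) = 14^(1/n) * 11 / (n^(2/n) * 53) -> 11/53 as n -> infinity (since 14^(1/n) -> 1 and n^(2/n) -> 1)
Step 3: R = 1/lim|a_n|^(1/n) = 53/11

53/11


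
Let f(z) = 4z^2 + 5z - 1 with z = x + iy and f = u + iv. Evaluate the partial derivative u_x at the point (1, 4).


Step 1: f(z) = 4(x+iy)^2 + 5(x+iy) - 1
Step 2: u = 4(x^2 - y^2) + 5x - 1
Step 3: u_x = 8x + 5
Step 4: At (1, 4): u_x = 8 + 5 = 13

13


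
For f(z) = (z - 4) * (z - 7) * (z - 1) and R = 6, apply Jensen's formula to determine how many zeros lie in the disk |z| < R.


Jensen's formula: (1/2pi)*integral log|f(Re^it)|dt = log|f(0)| + sum_{|a_k|<R} log(R/|a_k|)
Step 1: f(0) = (-4) * (-7) * (-1) = -28
Step 2: log|f(0)| = log|4| + log|7| + log|1| = 3.3322
Step 3: Zeros inside |z| < 6: 4, 1
Step 4: Jensen sum = log(6/4) + log(6/1) = 2.1972
Step 5: n(R) = number of terms in the Jensen sum = count of zeros inside |z| < 6 = 2

2


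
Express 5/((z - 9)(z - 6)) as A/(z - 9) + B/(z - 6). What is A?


Step 1: Multiply both sides by (z - 9) and set z = 9
Step 2: A = 5 / (9 - 6)
Step 3: A = 5 / 3
Step 4: A = 5/3

5/3


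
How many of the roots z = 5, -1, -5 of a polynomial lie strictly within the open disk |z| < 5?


Step 1: Check each root:
  z = 5: |5| = 5 >= 5
  z = -1: |-1| = 1 < 5
  z = -5: |-5| = 5 >= 5
Step 2: Count = 1

1


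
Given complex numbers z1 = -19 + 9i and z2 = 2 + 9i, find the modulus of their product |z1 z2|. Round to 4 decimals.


Step 1: |z1| = sqrt((-19)^2 + 9^2) = sqrt(442)
Step 2: |z2| = sqrt(2^2 + 9^2) = sqrt(85)
Step 3: |z1*z2| = |z1|*|z2| = sqrt(442) * sqrt(85) = sqrt(442 * 85) = sqrt(37570)
Step 4: = 193.8298

193.8298


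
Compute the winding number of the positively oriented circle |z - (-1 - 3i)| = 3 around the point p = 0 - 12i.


Step 1: Center c = (-1, -3), radius = 3
Step 2: |p - c|^2 = 1^2 + (-9)^2 = 82
Step 3: r^2 = 9
Step 4: |p-c| > r so winding number = 0

0


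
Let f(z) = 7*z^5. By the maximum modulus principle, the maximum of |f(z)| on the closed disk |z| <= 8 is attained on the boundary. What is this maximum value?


Step 1: On |z| = 8, |f(z)| = 7 * |z|^5 = 7 * 8^5
Step 2: By maximum modulus principle, maximum is on boundary.
Step 3: Maximum = 7 * 32768 = 229376

229376


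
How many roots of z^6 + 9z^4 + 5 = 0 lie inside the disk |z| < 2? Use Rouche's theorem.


Step 1: On |z| = 2 the three terms have sizes |z^6| = 2^6 = 64, |9z^4| = 9*2^4 = 144, |5| = 5
Step 2: The dominant term is g(z) = 9z^4; let h(z) = z^6 + 5 so f = g + h
Step 3: On |z| = 2: |g| = 144 and |h| <= 64 + 5 = 69
Step 4: Since 144 > 69, |h| < |g| on |z| = 2, so by Rouche f has the same number of zeros as g inside |z| < 2
Step 5: g(z) = 9z^4 has 4 zeros (at the origin, multiplicity 4) inside |z| < 2. Answer = 4

4


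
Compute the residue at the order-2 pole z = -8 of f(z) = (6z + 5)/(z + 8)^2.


Step 1: Pole of order 2 at z = -8
Step 2: Res = lim d/dz [(z + 8)^2 * f(z)] as z -> -8
Step 3: (z + 8)^2 * f(z) = 6z + 5
Step 4: d/dz[6z + 5] = 6

6


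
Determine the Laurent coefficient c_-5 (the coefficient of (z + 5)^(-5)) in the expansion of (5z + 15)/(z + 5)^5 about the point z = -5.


Step 1: Write the numerator in powers of (z + 5): 5z + 15 = 5(z + 5) + (5*(-5) + 15) = 5(z + 5) - 10
Step 2: Divide by (z + 5)^5: f(z) = -10(z + 5)^(-5) + 5(z + 5)^(-4)
Step 3: This finite sum is the Laurent series of f about z = -5.
Step 4: Coefficient of (z + 5)^(-5) = 5*(-5) + 15 = -10

-10


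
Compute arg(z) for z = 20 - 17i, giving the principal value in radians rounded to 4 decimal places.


Step 1: z = 20 - 17i
Step 2: arg(z) = atan2(-17, 20)
Step 3: arg(z) = -0.7045

-0.7045


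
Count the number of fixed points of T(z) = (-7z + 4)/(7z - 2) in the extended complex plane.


Step 1: Fixed points satisfy T(z) = z
Step 2: 7z^2 + 5z - 4 = 0
Step 3: Discriminant = 5^2 - 4*7*(-4) = 137
Step 4: Number of fixed points = 2

2


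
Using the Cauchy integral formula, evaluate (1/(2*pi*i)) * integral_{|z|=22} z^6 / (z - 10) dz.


Step 1: f(z) = z^6, a = 10 is inside |z| = 22
Step 2: By Cauchy integral formula: (1/(2pi*i)) * integral = f(a)
Step 3: f(10) = 10^6 = 1000000

1000000


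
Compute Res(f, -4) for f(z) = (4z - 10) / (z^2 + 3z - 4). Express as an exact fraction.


Step 1: Q(z) = z^2 + 3z - 4 = (z + 4)(z - 1)
Step 2: Q'(z) = 2z + 3
Step 3: Q'(-4) = -5, P(-4) = -26
Step 4: Res = P(-4)/Q'(-4) = -26/(-5) = 26/5

26/5


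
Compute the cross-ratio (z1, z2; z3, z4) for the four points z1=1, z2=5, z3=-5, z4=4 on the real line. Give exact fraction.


Step 1: (z1-z3)(z2-z4) = 6 * 1 = 6
Step 2: (z1-z4)(z2-z3) = (-3) * 10 = -30
Step 3: Cross-ratio = -6/30 = -1/5

-1/5


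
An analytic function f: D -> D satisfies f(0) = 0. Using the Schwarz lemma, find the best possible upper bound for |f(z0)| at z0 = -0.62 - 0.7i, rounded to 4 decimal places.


Step 1: Schwarz lemma: if f: D -> D is analytic with f(0) = 0, then |f(z)| <= |z| for all z in D, and this is sharp (f(z) = z).
Step 2: |z0|^2 = (-0.62)^2 + (-0.7)^2 = 0.8744
Step 3: |z0| = sqrt(0.8744) = 0.935094
Step 4: Best bound = |z0| = 0.9351

0.9351


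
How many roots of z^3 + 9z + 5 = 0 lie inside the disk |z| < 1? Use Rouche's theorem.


Step 1: On |z| = 1 the three terms have sizes |z^3| = 1^3 = 1, |9z| = 9*1 = 9, |5| = 5
Step 2: The dominant term is g(z) = 9z; let h(z) = z^3 + 5 so f = g + h
Step 3: On |z| = 1: |g| = 9 and |h| <= 1 + 5 = 6
Step 4: Since 9 > 6, |h| < |g| on |z| = 1, so by Rouche f has the same number of zeros as g inside |z| < 1
Step 5: g(z) = 9z has 1 zero (at the origin, multiplicity 1) inside |z| < 1. Answer = 1

1


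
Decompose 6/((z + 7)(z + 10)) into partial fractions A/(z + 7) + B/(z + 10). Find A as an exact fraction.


Step 1: Multiply both sides by (z + 7) and set z = -7
Step 2: A = 6 / (-7 + 10)
Step 3: A = 6 / 3
Step 4: A = 2

2


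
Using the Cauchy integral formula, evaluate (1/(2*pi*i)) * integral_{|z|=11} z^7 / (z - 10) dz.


Step 1: f(z) = z^7, a = 10 is inside |z| = 11
Step 2: By Cauchy integral formula: (1/(2pi*i)) * integral = f(a)
Step 3: f(10) = 10^7 = 10000000

10000000


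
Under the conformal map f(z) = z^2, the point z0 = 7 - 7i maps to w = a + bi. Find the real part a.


Step 1: z0 = 7 - 7i
Step 2: z0^2 = 7^2 - (-7)^2 - 98i
Step 3: real part = 49 - 49 = 0

0


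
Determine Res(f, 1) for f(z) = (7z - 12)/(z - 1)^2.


Step 1: Pole of order 2 at z = 1
Step 2: Res = lim d/dz [(z - 1)^2 * f(z)] as z -> 1
Step 3: (z - 1)^2 * f(z) = 7z - 12
Step 4: d/dz[7z - 12] = 7

7


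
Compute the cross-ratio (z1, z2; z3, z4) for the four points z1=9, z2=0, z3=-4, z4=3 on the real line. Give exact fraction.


Step 1: (z1-z3)(z2-z4) = 13 * (-3) = -39
Step 2: (z1-z4)(z2-z3) = 6 * 4 = 24
Step 3: Cross-ratio = -39/24 = -13/8

-13/8


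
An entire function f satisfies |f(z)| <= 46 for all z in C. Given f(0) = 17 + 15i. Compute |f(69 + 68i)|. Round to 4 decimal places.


Step 1: By Liouville's theorem, a bounded entire function is constant.
Step 2: f(z) = f(0) = 17 + 15i for all z.
Step 3: |f(w)| = |17 + 15i| = sqrt(289 + 225)
Step 4: = 22.6716

22.6716


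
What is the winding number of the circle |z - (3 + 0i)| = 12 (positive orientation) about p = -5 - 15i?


Step 1: Center c = (3, 0), radius = 12
Step 2: |p - c|^2 = (-8)^2 + (-15)^2 = 289
Step 3: r^2 = 144
Step 4: |p-c| > r so winding number = 0

0


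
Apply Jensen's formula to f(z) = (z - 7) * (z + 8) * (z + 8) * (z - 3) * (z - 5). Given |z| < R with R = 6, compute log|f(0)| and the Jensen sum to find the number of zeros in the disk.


Jensen's formula: (1/2pi)*integral log|f(Re^it)|dt = log|f(0)| + sum_{|a_k|<R} log(R/|a_k|)
Step 1: f(0) = (-7) * 8 * 8 * (-3) * (-5) = -6720
Step 2: log|f(0)| = log|7| + log|-8| + log|-8| + log|3| + log|5| = 8.8128
Step 3: Zeros inside |z| < 6: 3, 5
Step 4: Jensen sum = log(6/3) + log(6/5) = 0.8755
Step 5: n(R) = number of terms in the Jensen sum = count of zeros inside |z| < 6 = 2

2


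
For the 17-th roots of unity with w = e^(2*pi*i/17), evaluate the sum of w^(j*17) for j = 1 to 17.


Step 1: The sum sum_{j=1}^{n} w^(k*j) equals n if n | k, else 0.
Step 2: Here n = 17, k = 17
Step 3: Does n divide k? 17 | 17 -> True
Step 4: Sum = 17

17


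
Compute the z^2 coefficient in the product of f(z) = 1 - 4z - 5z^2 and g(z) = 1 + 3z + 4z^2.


Step 1: z^2 term in f*g comes from: (1)*(4z^2) + (-4z)*(3z) + (-5z^2)*(1)
Step 2: = 4 - 12 - 5
Step 3: = -13

-13


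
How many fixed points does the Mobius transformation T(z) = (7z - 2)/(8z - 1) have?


Step 1: Fixed points satisfy T(z) = z
Step 2: 8z^2 - 8z + 2 = 0
Step 3: Discriminant = (-8)^2 - 4*8*2 = 0
Step 4: Number of fixed points = 1

1


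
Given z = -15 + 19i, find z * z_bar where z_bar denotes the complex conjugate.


Step 1: conj(z) = -15 - 19i
Step 2: z * conj(z) = (-15)^2 + 19^2
Step 3: = 225 + 361 = 586

586


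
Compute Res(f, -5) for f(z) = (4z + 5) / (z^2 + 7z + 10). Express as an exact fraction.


Step 1: Q(z) = z^2 + 7z + 10 = (z + 5)(z + 2)
Step 2: Q'(z) = 2z + 7
Step 3: Q'(-5) = -3, P(-5) = -15
Step 4: Res = P(-5)/Q'(-5) = -15/(-3) = 5

5


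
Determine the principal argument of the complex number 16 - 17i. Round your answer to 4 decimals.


Step 1: z = 16 - 17i
Step 2: arg(z) = atan2(-17, 16)
Step 3: arg(z) = -0.8157

-0.8157


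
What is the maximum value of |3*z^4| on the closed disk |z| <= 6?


Step 1: On |z| = 6, |f(z)| = 3 * |z|^4 = 3 * 6^4
Step 2: By maximum modulus principle, maximum is on boundary.
Step 3: Maximum = 3 * 1296 = 3888

3888


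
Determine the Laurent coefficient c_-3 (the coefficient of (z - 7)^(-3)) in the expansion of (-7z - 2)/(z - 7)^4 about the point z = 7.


Step 1: Write the numerator in powers of (z - 7): -7z - 2 = -7(z - 7) + (-7*7 - 2) = -7(z - 7) - 51
Step 2: Divide by (z - 7)^4: f(z) = -51(z - 7)^(-4) - 7(z - 7)^(-3)
Step 3: This finite sum is the Laurent series of f about z = 7.
Step 4: Coefficient of (z - 7)^(-3) = coefficient of (z - 7) in the re-centred numerator = -7

-7


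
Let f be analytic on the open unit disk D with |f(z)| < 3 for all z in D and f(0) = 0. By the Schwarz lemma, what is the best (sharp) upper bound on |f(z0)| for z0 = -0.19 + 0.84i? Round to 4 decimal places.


Step 1: g = f/3 maps D -> D with g(0) = 0, so by the Schwarz lemma |g(z)| <= |z|, i.e. |f(z)| <= 3|z|; this is sharp (f(z) = 3z).
Step 2: |z0|^2 = (-0.19)^2 + 0.84^2 = 0.7417
Step 3: |z0| = sqrt(0.7417) = 0.86122
Step 4: Best bound = 3 * |z0| = 3 * 0.86122 = 2.5837

2.5837


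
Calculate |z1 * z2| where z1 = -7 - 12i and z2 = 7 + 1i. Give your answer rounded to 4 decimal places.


Step 1: |z1| = sqrt((-7)^2 + (-12)^2) = sqrt(193)
Step 2: |z2| = sqrt(7^2 + 1^2) = sqrt(50)
Step 3: |z1*z2| = |z1|*|z2| = sqrt(193) * sqrt(50) = sqrt(193 * 50) = sqrt(9650)
Step 4: = 98.2344

98.2344


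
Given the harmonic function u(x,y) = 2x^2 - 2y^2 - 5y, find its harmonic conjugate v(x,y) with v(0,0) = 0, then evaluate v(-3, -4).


Step 1: v_x = -u_y = 4y + 5
Step 2: v_y = u_x = 4x + 0
Step 3: v = 4xy + 5x + C
Step 4: v(0,0) = 0 => C = 0
Step 5: v(-3, -4) = 33

33


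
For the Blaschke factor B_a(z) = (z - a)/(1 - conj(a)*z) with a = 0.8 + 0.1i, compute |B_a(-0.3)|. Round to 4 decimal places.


Step 1: Numerator z0 - a = -0.3 - (0.8 + 0.1i) = -1.1 - 0.1i
Step 2: Denominator 1 - conj(a)*z0 = 1 - (0.8 - 0.1i)*(-0.3) = 1.24 - 0.03i
Step 3: |z0 - a|^2 = (-1.1)^2 + (-0.1)^2 = 1.22; |1 - conj(a)*z0|^2 = 1.24^2 + (-0.03)^2 = 1.5385
Step 4: |B_a(-0.3)| = sqrt(1.22 / 1.5385) = sqrt(0.79298)
Step 5: = 0.8905

0.8905


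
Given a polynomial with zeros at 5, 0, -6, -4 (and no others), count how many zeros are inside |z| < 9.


Step 1: Check each root:
  z = 5: |5| = 5 < 9
  z = 0: |0| = 0 < 9
  z = -6: |-6| = 6 < 9
  z = -4: |-4| = 4 < 9
Step 2: Count = 4

4


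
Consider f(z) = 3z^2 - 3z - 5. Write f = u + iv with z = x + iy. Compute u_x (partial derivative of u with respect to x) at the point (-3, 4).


Step 1: f(z) = 3(x+iy)^2 - 3(x+iy) - 5
Step 2: u = 3(x^2 - y^2) - 3x - 5
Step 3: u_x = 6x - 3
Step 4: At (-3, 4): u_x = -18 - 3 = -21

-21


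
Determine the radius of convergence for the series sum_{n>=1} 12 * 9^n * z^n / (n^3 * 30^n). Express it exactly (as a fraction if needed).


Step 1: General term a_n = 12 * 9^n / (n^3 * 30^n)
Step 2: By the root test, |a_n|^(1/n) = 12^(1/n) * 9 / (n^(3/n) * 30) -> 9/30 as n -> infinity (since 12^(1/n) -> 1 and n^(3/n) -> 1)
Step 3: R = 1/lim|a_n|^(1/n) = 30/9 = 10/3

10/3


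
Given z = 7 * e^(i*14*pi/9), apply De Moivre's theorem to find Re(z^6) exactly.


Step 1: By De Moivre's theorem, z^6 = 7^6 * e^(i*6*14*pi/9) = 117649 * (cos(28*pi/3) + i*sin(28*pi/3))
Step 2: |z|^6 = 7^6 = 117649
Step 3: Reduce the angle mod 2*pi: 28*pi/3 - 8*pi = 4*pi/3
Step 4: cos(4*pi/3) = -1/2
Step 5: Re(z^6) = 117649 * (-1/2) = -117649/2

-117649/2


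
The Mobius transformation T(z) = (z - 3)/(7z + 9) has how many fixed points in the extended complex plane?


Step 1: Fixed points satisfy T(z) = z
Step 2: 7z^2 + 8z + 3 = 0
Step 3: Discriminant = 8^2 - 4*7*3 = -20
Step 4: Number of fixed points = 2

2


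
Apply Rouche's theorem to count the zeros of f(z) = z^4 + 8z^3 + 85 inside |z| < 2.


Step 1: On |z| = 2 the three terms have sizes |z^4| = 2^4 = 16, |8z^3| = 8*2^3 = 64, |85| = 85
Step 2: The dominant term is g(z) = 85; let h(z) = z^4 + 8z^3 so f = g + h
Step 3: On |z| = 2: |g| = 85 and |h| <= 16 + 64 = 80
Step 4: Since 85 > 80, |h| < |g| on |z| = 2, so by Rouche f has the same number of zeros as g inside |z| < 2
Step 5: g(z) = 85 is a nonzero constant with no zeros inside |z| < 2. Answer = 0

0


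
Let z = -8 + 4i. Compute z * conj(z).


Step 1: conj(z) = -8 - 4i
Step 2: z * conj(z) = (-8)^2 + 4^2
Step 3: = 64 + 16 = 80

80


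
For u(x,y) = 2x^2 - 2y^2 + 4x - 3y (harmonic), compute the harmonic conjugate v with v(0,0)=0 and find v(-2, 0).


Step 1: v_x = -u_y = 4y + 3
Step 2: v_y = u_x = 4x + 4
Step 3: v = 4xy + 3x + 4y + C
Step 4: v(0,0) = 0 => C = 0
Step 5: v(-2, 0) = -6

-6


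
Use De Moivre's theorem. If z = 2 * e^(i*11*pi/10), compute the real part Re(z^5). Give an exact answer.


Step 1: By De Moivre's theorem, z^5 = 2^5 * e^(i*5*11*pi/10) = 32 * (cos(11*pi/2) + i*sin(11*pi/2))
Step 2: |z|^5 = 2^5 = 32
Step 3: Reduce the angle mod 2*pi: 11*pi/2 - 4*pi = 3*pi/2
Step 4: cos(3*pi/2) = 0
Step 5: Re(z^5) = 32 * 0 = 0

0
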